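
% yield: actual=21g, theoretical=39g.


% yield = actual/theoretical × 100
= 21/39 × 100
= 53.85%

53.85%


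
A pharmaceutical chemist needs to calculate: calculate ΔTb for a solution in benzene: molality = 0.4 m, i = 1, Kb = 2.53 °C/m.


ΔTb = Kb × m × i
= 2.53 × 0.4 × 1
= 1.012 °C

1.012 °C


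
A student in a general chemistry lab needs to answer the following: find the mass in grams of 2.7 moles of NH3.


M(NH3) = 17.03 g/mol
mass = n × M = 2.7 × 17.03 = 45.98 g

45.98 g


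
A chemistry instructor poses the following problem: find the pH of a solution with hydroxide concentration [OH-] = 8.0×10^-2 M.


pOH = -log10([OH-]) = -log10(8.0×10^-2)
= 2 - log10(8.0) = 1.1
pH = 14 - pOH = 14 - 1.1 = 12.9

12.9


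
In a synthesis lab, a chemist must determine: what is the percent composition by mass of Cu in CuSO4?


M(CuSO4) = 1×63.55 + 1×32.07 + 4×16.0 = 159.62 g/mol
Mass of Cu = 1 × 63.55 = 63.55 g/mol
% Cu = 63.55/159.62 × 100 = 39.81%

39.81%


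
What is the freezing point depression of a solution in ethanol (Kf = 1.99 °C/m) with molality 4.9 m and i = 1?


ΔTf = Kf × m × i
= 1.99 × 4.9 × 1
= 9.751 °C

9.751 °C


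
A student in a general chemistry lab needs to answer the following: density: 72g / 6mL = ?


ρ = mass/volume
= 72/6
= 12.0 g/mL

12.0 g/mL


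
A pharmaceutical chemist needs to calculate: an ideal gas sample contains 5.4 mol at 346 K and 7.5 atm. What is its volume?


PV = nRT  (R = 0.08206 L·atm/(mol·K))
V = nRT/P = 5.4×0.08206×346/7.5
= 20.443 L

20.443 L


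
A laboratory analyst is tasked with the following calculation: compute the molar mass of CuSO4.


M(CuSO4) = 1×63.55 + 1×32.07 + 4×16.0
= 63.55 + 32.07 + 64.0
= 159.62 g/mol

159.62 g/mol


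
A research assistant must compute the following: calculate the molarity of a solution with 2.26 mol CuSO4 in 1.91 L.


M = n/V = 2.26/1.91 = 1.183 mol/L

1.183 M


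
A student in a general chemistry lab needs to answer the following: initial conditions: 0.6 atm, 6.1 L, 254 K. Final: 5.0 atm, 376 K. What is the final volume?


P1V1/T1 = P2V2/T2
V2 = P1V1T2/(T1P2)
= 0.6×6.1×376/(254×5.0)
= 1.084 L

1.084 L


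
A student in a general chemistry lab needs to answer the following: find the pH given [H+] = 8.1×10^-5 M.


pH = -log10([H+]) = -log10(8.1×10^-5)
= 5 - log10(8.1)
= 5 - 0.91
= 4.09

4.09


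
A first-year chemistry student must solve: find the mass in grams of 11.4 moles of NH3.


M(NH3) = 17.03 g/mol
mass = n × M = 11.4 × 17.03 = 194.14 g

194.14 g


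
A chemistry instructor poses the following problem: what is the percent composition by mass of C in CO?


M(CO) = 1×12.01 + 1×16.0 = 28.01 g/mol
Mass of C = 1 × 12.01 = 12.01 g/mol
% C = 12.01/28.01 × 100 = 42.88%

42.88%


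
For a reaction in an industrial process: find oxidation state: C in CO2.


x + 2(-2) = 0, so x = +4
Oxidation number: +4

+4


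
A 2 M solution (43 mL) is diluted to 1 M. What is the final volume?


C1V1 = C2V2
2 × 43 = 1 × V2
V2 = 86/1 = 86.0 mL

86.0 mL


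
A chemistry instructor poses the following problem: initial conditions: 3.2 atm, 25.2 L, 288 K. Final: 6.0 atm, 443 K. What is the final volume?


P1V1/T1 = P2V2/T2
V2 = P1V1T2/(T1P2)
= 3.2×25.2×443/(288×6.0)
= 20.673 L

20.673 L


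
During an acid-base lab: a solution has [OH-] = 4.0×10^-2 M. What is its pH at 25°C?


pOH = -log10([OH-]) = -log10(4.0×10^-2)
= 2 - log10(4.0) = 1.4
pH = 14 - pOH = 14 - 1.4 = 12.6

12.6


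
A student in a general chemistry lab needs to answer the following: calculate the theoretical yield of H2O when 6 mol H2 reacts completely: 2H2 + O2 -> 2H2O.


Mole ratio H2O:H2 = 2:2
n(H2O) = 6 × 2/2 = 6.000 mol
mass = 6.000 × 18.02 = 108.12 g

108.12 g


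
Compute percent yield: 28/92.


% yield = actual/theoretical × 100
= 28/92 × 100
= 30.43%

30.43%


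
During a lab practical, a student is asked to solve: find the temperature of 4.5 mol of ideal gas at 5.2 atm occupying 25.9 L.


PV = nRT  (R = 0.08206 L·atm/(mol·K))
T = PV/(nR) = 5.2×25.9/(4.5×0.08206)
= 134.68/0.369270
= 364.72 K

364.72 K


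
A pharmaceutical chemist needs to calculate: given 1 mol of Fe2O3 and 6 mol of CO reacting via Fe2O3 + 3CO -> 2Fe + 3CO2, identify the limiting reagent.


Mole ratio available / coefficient:
  Fe2O3: 1/1 = 1.000
  CO: 6/3 = 2.000
Smaller ratio is limiting.

Fe2O3


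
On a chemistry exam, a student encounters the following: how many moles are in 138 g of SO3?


M(SO3) = 80.07 g/mol
n = mass/M = 138/80.07 = 1.7235 mol

1.7235 mol


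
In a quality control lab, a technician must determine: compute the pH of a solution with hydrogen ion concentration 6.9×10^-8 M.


pH = -log10([H+]) = -log10(6.9×10^-8)
= 8 - log10(6.9)
= 8 - 0.84
= 7.16

7.16


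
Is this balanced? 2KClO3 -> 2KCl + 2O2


Equation: 2KClO3 -> 2KCl + 2O2
Check atoms: Cl: 2=2, K: 2=2, O: 6≠4
Not balanced

No, not balanced


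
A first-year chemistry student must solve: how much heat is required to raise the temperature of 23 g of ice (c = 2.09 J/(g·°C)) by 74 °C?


q = mcΔT = 23 × 2.09 × 74
= 3557.18 J

3557.18 J


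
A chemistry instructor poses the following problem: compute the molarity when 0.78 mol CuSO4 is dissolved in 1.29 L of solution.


M = n/V = 0.78/1.29 = 0.605 mol/L

0.605 M


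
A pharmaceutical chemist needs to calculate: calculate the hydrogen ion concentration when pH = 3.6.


[H+] = 10^(-pH) = 10^(-3.6)
= 2.51×10^-4 M

2.51×10^-4 M


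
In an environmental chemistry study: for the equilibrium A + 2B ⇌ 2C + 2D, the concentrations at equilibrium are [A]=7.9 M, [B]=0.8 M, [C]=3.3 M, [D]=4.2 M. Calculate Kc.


Kc = [C]^2[D]^2/([A][B]^2)
= (3.3^2 × 4.2^2)/(7.9^1 × 0.8^2)
= 192.0996/5.056
= 37.99

37.99


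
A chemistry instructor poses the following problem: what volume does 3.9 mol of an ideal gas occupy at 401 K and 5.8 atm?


PV = nRT  (R = 0.08206 L·atm/(mol·K))
V = nRT/P = 3.9×0.08206×401/5.8
= 22.126 L

22.126 L


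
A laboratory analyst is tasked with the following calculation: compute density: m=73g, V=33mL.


ρ = mass/volume
= 73/33
= 2.212 g/mL

2.212 g/mL


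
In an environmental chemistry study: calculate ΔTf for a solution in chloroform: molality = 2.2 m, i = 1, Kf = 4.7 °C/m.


ΔTf = Kf × m × i
= 4.7 × 2.2 × 1
= 10.34 °C

10.34 °C


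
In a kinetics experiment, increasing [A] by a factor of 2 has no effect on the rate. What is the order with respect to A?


rate ∝ [A]^n
rate ∝ [A]^0
Order in A: 0

0


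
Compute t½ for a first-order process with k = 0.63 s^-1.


t½ = ln2/k = 0.693147/(0.63 s^-1)
= 1.100 s

1.100 s


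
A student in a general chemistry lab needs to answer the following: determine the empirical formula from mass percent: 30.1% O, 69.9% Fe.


Assume 100 g sample. Moles of each element:
  O: 30.1/16.0 = 1.881 mol
  Fe: 69.9/55.85 = 1.252 mol
Divide by smallest (1.252):
  O: 1.881/1.252 = 1.5
  Fe: 1.252/1.252 = 1.0
Multiply all ratios by 2 to obtain whole numbers.
Empirical formula: Fe2O3

Fe2O3


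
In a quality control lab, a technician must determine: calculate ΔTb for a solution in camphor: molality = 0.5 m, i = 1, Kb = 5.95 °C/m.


ΔTb = Kb × m × i
= 5.95 × 0.5 × 1
= 2.975 °C

2.975 °C


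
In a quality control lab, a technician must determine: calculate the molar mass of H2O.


M(H2O) = 2×1.008 + 1×16.0
= 2.02 + 16.0
= 18.02 g/mol

18.02 g/mol


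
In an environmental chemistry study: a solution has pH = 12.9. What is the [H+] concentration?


[H+] = 10^(-pH) = 10^(-12.9)
= 1.26×10^-13 M

1.26×10^-13 M


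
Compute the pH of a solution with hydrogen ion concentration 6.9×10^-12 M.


pH = -log10([H+]) = -log10(6.9×10^-12)
= 12 - log10(6.9)
= 12 - 0.84
= 11.16

11.16


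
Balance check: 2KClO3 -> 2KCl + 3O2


Equation: 2KClO3 -> 2KCl + 3O2
Check atoms: Cl: 2=2, K: 2=2, O: 6=6
Balanced

Yes, balanced


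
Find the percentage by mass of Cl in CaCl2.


M(CaCl2) = 1×40.08 + 2×35.45 = 110.98 g/mol
Mass of Cl = 2 × 35.45 = 70.90 g/mol
% Cl = 70.90/110.98 × 100 = 63.89%

63.89%


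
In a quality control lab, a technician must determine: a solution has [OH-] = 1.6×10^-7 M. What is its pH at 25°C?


pOH = -log10([OH-]) = -log10(1.6×10^-7)
= 7 - log10(1.6) = 6.8
pH = 14 - pOH = 14 - 6.8 = 7.2

7.2


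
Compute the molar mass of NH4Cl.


M(NH4Cl) = 1×14.01 + 4×1.008 + 1×35.45
= 14.01 + 4.03 + 35.45
= 53.49 g/mol

53.49 g/mol


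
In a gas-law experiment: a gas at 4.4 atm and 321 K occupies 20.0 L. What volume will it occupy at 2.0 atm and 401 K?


P1V1/T1 = P2V2/T2
V2 = P1V1T2/(T1P2)
= 4.4×20.0×401/(321×2.0)
= 54.966 L

54.966 L


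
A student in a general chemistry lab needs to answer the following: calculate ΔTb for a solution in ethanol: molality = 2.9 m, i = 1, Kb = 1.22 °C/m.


ΔTb = Kb × m × i
= 1.22 × 2.9 × 1
= 3.538 °C

3.538 °C


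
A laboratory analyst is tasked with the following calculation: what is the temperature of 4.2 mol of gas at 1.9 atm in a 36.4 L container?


PV = nRT  (R = 0.08206 L·atm/(mol·K))
T = PV/(nR) = 1.9×36.4/(4.2×0.08206)
= 69.16/0.344652
= 200.67 K

200.67 K


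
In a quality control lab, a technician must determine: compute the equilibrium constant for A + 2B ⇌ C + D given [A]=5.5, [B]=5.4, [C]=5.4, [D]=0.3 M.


Kc = [C][D]/([A][B]^2)
= (5.4^1 × 0.3^1)/(5.5^1 × 5.4^2)
= 1.62/160.38
= 0.01010

0.01010


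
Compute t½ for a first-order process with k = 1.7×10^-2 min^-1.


t½ = ln2/k = 0.693147/(1.7×10^-2 min^-1)
= 40.77 min

40.77 min


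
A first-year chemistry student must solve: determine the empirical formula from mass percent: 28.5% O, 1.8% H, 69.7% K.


Assume 100 g sample. Moles of each element:
  O: 28.5/16.0 = 1.781 mol
  H: 1.8/1.008 = 1.786 mol
  K: 69.7/39.1 = 1.783 mol
Divide by smallest (1.781):
  O: 1.781/1.781 = 1.0
  H: 1.786/1.781 = 1.0
  K: 1.783/1.781 = 1.0
Empirical formula: KOH

KOH


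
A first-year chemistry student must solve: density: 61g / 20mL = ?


ρ = mass/volume
= 61/20
= 3.05 g/mL

3.05 g/mL


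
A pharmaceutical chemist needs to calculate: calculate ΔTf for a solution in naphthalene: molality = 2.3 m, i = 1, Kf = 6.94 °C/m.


ΔTf = Kf × m × i
= 6.94 × 2.3 × 1
= 15.962 °C

15.962 °C


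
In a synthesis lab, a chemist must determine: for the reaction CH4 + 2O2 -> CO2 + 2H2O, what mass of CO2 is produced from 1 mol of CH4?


Mole ratio CO2:CH4 = 1:1
n(CO2) = 1 × 1/1 = 1.000 mol
mass = 1.000 × 44.01 = 44.01 g

44.01 g


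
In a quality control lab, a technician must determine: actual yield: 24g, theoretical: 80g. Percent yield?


% yield = actual/theoretical × 100
= 24/80 × 100
= 30.0%

30.0%


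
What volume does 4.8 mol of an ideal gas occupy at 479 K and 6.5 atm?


PV = nRT  (R = 0.08206 L·atm/(mol·K))
V = nRT/P = 4.8×0.08206×479/6.5
= 29.027 L

29.027 L


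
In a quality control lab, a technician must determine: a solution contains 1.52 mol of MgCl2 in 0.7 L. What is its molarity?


M = n/V = 1.52/0.7 = 2.171 mol/L

2.171 M


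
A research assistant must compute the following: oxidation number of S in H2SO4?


2(+1) + x + 4(-2) = 0, so x = +6
Oxidation number: +6

+6


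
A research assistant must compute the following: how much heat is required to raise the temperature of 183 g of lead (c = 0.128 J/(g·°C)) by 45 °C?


q = mcΔT = 183 × 0.128 × 45
= 1054.08 J

1054.08 J


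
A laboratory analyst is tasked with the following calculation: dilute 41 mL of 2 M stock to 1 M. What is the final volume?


C1V1 = C2V2
2 × 41 = 1 × V2
V2 = 82/1 = 82.0 mL

82.0 mL


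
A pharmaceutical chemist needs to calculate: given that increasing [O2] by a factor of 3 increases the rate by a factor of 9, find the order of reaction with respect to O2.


rate ∝ [O2]^n
3^n = 9 → n = 2
Order in O2: 2

2


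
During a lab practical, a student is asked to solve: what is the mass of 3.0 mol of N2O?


M(N2O) = 44.02 g/mol
mass = n × M = 3.0 × 44.02 = 132.06 g

132.06 g


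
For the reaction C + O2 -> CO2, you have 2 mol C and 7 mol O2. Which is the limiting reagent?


Mole ratio available / coefficient:
  C: 2/1 = 2.000
  O2: 7/1 = 7.000
Smaller ratio is limiting.

C


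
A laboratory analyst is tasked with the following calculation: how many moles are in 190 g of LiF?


M(LiF) = 25.94 g/mol
n = mass/M = 190/25.94 = 7.3246 mol

7.3246 mol


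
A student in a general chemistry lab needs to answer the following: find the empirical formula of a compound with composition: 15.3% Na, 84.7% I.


Assume 100 g sample. Moles of each element:
  Na: 15.3/22.99 = 0.666 mol
  I: 84.7/126.9 = 0.667 mol
Divide by smallest (0.666):
  Na: 0.666/0.666 = 1.0
  I: 0.667/0.666 = 1.0
Empirical formula: NaI

NaI


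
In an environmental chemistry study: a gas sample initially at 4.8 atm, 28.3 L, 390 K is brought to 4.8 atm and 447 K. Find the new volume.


P1V1/T1 = P2V2/T2
V2 = P1V1T2/(T1P2)
= 4.8×28.3×447/(390×4.8)
= 32.436 L

32.436 L


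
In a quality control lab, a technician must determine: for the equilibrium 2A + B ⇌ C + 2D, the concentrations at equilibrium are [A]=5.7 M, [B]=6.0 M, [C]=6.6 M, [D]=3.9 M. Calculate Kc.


Kc = [C][D]^2/([A]^2[B])
= (6.6^1 × 3.9^2)/(5.7^2 × 6.0^1)
= 100.386/194.94
= 0.5150

0.5150


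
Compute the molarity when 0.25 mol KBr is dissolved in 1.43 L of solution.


M = n/V = 0.25/1.43 = 0.175 mol/L

0.175 M


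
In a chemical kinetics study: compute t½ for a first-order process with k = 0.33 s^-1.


t½ = ln2/k = 0.693147/(0.33 s^-1)
= 2.100 s

2.100 s


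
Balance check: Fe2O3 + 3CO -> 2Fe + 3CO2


Equation: Fe2O3 + 3CO -> 2Fe + 3CO2
Check atoms: C: 3=3, Fe: 2=2, O: 6=6
Balanced

Yes, balanced


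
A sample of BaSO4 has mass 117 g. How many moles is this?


M(BaSO4) = 233.4 g/mol
n = mass/M = 117/233.4 = 0.5013 mol

0.5013 mol


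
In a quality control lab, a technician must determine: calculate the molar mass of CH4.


M(CH4) = 1×12.01 + 4×1.008
= 12.01 + 4.03
= 16.04 g/mol

16.04 g/mol


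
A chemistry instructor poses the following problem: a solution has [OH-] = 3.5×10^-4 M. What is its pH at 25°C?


pOH = -log10([OH-]) = -log10(3.5×10^-4)
= 4 - log10(3.5) = 3.46
pH = 14 - pOH = 14 - 3.46 = 10.54

10.54


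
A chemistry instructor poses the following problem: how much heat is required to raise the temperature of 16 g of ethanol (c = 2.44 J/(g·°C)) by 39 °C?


q = mcΔT = 16 × 2.44 × 39
= 1522.56 J

1522.56 J


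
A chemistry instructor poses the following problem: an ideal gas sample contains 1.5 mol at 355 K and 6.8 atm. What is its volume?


PV = nRT  (R = 0.08206 L·atm/(mol·K))
V = nRT/P = 1.5×0.08206×355/6.8
= 6.426 L

6.426 L


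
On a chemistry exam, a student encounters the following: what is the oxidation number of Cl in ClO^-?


x + (-2) = -1, so x = +1
Oxidation number: +1

+1


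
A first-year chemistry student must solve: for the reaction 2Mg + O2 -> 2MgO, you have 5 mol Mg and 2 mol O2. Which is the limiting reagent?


Mole ratio available / coefficient:
  Mg: 5/2 = 2.500
  O2: 2/1 = 2.000
Smaller ratio is limiting.

O2


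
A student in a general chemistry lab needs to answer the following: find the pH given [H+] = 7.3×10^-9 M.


pH = -log10([H+]) = -log10(7.3×10^-9)
= 9 - log10(7.3)
= 9 - 0.86
= 8.14

8.14


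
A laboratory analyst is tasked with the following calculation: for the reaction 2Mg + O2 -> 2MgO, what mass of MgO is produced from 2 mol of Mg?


Mole ratio MgO:Mg = 2:2
n(MgO) = 2 × 2/2 = 2.000 mol
mass = 2.000 × 40.31 = 80.62 g

80.62 g


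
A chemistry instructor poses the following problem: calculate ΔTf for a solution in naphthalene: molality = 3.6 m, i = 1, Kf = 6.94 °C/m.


ΔTf = Kf × m × i
= 6.94 × 3.6 × 1
= 24.984 °C

24.984 °C


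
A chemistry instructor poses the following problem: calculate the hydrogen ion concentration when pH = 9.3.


[H+] = 10^(-pH) = 10^(-9.3)
= 5.01×10^-10 M

5.01×10^-10 M


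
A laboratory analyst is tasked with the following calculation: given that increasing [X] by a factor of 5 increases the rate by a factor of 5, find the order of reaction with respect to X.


rate ∝ [X]^n
5^n = 5 → n = 1
Order in X: 1

1


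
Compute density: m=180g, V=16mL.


ρ = mass/volume
= 180/16
= 11.25 g/mL

11.25 g/mL


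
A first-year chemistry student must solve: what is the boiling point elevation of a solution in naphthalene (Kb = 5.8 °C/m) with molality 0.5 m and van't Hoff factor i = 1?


ΔTb = Kb × m × i
= 5.8 × 0.5 × 1
= 2.9 °C

2.9 °C


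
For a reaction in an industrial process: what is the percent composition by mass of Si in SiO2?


M(SiO2) = 1×28.09 + 2×16.0 = 60.09 g/mol
Mass of Si = 1 × 28.09 = 28.09 g/mol
% Si = 28.09/60.09 × 100 = 46.75%

46.75%


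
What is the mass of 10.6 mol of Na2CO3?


M(Na2CO3) = 105.99 g/mol
mass = n × M = 10.6 × 105.99 = 1123.49 g

1123.49 g


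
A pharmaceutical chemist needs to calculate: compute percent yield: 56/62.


% yield = actual/theoretical × 100
= 56/62 × 100
= 90.32%

90.32%


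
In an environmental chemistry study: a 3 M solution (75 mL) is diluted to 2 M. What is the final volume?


C1V1 = C2V2
3 × 75 = 2 × V2
V2 = 225/2 = 112.5 mL

112.5 mL


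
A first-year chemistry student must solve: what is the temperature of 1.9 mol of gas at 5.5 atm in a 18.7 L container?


PV = nRT  (R = 0.08206 L·atm/(mol·K))
T = PV/(nR) = 5.5×18.7/(1.9×0.08206)
= 102.85/0.155914
= 659.66 K

659.66 K


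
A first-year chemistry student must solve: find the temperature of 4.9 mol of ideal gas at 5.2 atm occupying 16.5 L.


PV = nRT  (R = 0.08206 L·atm/(mol·K))
T = PV/(nR) = 5.2×16.5/(4.9×0.08206)
= 85.80/0.402094
= 213.38 K

213.38 K


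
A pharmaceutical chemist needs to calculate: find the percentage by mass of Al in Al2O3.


M(Al2O3) = 2×26.98 + 3×16.0 = 101.96 g/mol
Mass of Al = 2 × 26.98 = 53.96 g/mol
% Al = 53.96/101.96 × 100 = 52.92%

52.92%


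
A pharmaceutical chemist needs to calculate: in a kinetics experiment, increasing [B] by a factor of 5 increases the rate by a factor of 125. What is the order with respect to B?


rate ∝ [B]^n
5^n = 125 → n = 3
Order in B: 3

3


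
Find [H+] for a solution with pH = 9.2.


[H+] = 10^(-pH) = 10^(-9.2)
= 6.31×10^-10 M

6.31×10^-10 M


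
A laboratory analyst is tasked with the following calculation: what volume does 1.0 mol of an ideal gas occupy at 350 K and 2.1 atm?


PV = nRT  (R = 0.08206 L·atm/(mol·K))
V = nRT/P = 1.0×0.08206×350/2.1
= 13.677 L

13.677 L


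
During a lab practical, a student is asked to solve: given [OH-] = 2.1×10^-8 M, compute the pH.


pOH = -log10([OH-]) = -log10(2.1×10^-8)
= 8 - log10(2.1) = 7.68
pH = 14 - pOH = 14 - 7.68 = 6.32

6.32


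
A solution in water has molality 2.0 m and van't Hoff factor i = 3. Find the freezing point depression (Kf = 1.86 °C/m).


ΔTf = Kf × m × i
= 1.86 × 2.0 × 3
= 11.16 °C

11.16 °C


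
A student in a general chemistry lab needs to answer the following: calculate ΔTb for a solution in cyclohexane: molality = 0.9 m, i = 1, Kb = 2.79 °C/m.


ΔTb = Kb × m × i
= 2.79 × 0.9 × 1
= 2.511 °C

2.511 °C


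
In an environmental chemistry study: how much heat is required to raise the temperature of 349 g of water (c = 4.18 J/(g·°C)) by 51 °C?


q = mcΔT = 349 × 4.18 × 51
= 74399.82 J

74399.82 J


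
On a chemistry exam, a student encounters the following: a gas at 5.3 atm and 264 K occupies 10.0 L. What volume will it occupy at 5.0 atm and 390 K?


P1V1/T1 = P2V2/T2
V2 = P1V1T2/(T1P2)
= 5.3×10.0×390/(264×5.0)
= 15.659 L

15.659 L


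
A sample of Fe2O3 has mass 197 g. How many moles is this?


M(Fe2O3) = 159.7 g/mol
n = mass/M = 197/159.7 = 1.2336 mol

1.2336 mol


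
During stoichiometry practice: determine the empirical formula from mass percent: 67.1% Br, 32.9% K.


Assume 100 g sample. Moles of each element:
  Br: 67.1/79.9 = 0.84 mol
  K: 32.9/39.1 = 0.841 mol
Divide by smallest (0.84):
  Br: 0.84/0.84 = 1.0
  K: 0.841/0.84 = 1.0
Empirical formula: KBr

KBr


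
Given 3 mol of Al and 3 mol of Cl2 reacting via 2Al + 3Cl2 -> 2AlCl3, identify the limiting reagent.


Mole ratio available / coefficient:
  Al: 3/2 = 1.500
  Cl2: 3/3 = 1.000
Smaller ratio is limiting.

Cl2


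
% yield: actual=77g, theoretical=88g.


% yield = actual/theoretical × 100
= 77/88 × 100
= 87.5%

87.5%


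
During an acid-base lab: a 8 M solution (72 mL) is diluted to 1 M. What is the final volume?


C1V1 = C2V2
8 × 72 = 1 × V2
V2 = 576/1 = 576.0 mL

576.0 mL


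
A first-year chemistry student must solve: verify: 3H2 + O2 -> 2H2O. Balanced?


Equation: 3H2 + O2 -> 2H2O
Check atoms: H: 6≠4, O: 2=2
Not balanced

No, not balanced


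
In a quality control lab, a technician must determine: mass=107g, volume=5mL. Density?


ρ = mass/volume
= 107/5
= 21.4 g/mL

21.4 g/mL


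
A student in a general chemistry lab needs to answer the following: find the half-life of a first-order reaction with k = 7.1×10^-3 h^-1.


t½ = ln2/k = 0.693147/(7.1×10^-3 h^-1)
= 97.63 h

97.63 h


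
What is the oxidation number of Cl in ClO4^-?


x + 4(-2) = -1, so x = +7
Oxidation number: +7

+7


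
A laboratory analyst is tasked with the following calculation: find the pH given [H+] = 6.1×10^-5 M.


pH = -log10([H+]) = -log10(6.1×10^-5)
= 5 - log10(6.1)
= 5 - 0.79
= 4.21

4.21


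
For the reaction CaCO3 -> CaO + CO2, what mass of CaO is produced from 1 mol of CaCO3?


Mole ratio CaO:CaCO3 = 1:1
n(CaO) = 1 × 1/1 = 1.000 mol
mass = 1.000 × 56.08 = 56.08 g

56.08 g


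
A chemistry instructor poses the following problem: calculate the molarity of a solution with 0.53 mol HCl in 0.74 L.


M = n/V = 0.53/0.74 = 0.716 mol/L

0.716 M


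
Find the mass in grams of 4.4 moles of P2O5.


M(P2O5) = 141.94 g/mol
mass = n × M = 4.4 × 141.94 = 624.54 g

624.54 g


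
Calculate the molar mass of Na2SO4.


M(Na2SO4) = 2×22.99 + 1×32.07 + 4×16.0
= 45.98 + 32.07 + 64.0
= 142.05 g/mol

142.05 g/mol


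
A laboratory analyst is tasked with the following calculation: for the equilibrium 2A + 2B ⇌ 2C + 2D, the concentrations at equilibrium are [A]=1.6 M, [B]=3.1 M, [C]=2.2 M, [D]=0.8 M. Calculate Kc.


Kc = [C]^2[D]^2/([A]^2[B]^2)
= (2.2^2 × 0.8^2)/(1.6^2 × 3.1^2)
= 3.0976/24.6016
= 0.1259

0.1259


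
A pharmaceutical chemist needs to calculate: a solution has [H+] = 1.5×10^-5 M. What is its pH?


pH = -log10([H+]) = -log10(1.5×10^-5)
= 5 - log10(1.5)
= 5 - 0.18
= 4.82

4.82


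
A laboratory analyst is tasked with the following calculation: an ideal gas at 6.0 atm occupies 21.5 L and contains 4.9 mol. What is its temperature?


PV = nRT  (R = 0.08206 L·atm/(mol·K))
T = PV/(nR) = 6.0×21.5/(4.9×0.08206)
= 129.00/0.402094
= 320.82 K

320.82 K


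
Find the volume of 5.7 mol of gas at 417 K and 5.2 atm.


PV = nRT  (R = 0.08206 L·atm/(mol·K))
V = nRT/P = 5.7×0.08206×417/5.2
= 37.509 L

37.509 L


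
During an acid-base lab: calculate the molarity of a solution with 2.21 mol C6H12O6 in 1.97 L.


M = n/V = 2.21/1.97 = 1.122 mol/L

1.122 M


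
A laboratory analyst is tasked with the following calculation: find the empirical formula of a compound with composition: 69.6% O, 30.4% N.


Assume 100 g sample. Moles of each element:
  O: 69.6/16.0 = 4.35 mol
  N: 30.4/14.01 = 2.17 mol
Divide by smallest (2.17):
  O: 4.35/2.17 = 2.0
  N: 2.17/2.17 = 1.0
Empirical formula: NO2

NO2


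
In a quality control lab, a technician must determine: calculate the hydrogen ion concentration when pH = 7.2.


[H+] = 10^(-pH) = 10^(-7.2)
= 6.31×10^-8 M

6.31×10^-8 M


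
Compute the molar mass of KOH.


M(KOH) = 1×39.1 + 1×16.0 + 1×1.008
= 39.1 + 16.0 + 1.01
= 56.11 g/mol

56.11 g/mol


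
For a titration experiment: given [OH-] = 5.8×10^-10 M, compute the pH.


pOH = -log10([OH-]) = -log10(5.8×10^-10)
= 10 - log10(5.8) = 9.24
pH = 14 - pOH = 14 - 9.24 = 4.76

4.76


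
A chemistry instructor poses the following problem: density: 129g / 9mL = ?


ρ = mass/volume
= 129/9
= 14.333 g/mL

14.333 g/mL


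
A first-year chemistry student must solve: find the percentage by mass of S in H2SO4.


M(H2SO4) = 2×1.008 + 1×32.07 + 4×16.0 = 98.086 g/mol
Mass of S = 1 × 32.07 = 32.07 g/mol
% S = 32.07/98.086 × 100 = 32.70%

32.70%


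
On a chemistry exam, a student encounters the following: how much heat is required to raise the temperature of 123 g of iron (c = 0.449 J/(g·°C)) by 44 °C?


q = mcΔT = 123 × 0.449 × 44
= 2429.99 J

2429.99 J


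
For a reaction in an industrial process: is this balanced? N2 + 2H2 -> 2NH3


Equation: N2 + 2H2 -> 2NH3
Check atoms: H: 4≠6, N: 2=2
Not balanced

No, not balanced


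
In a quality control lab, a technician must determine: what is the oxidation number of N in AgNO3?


(+1) + x + 3(-2) = 0, so x = +5
Oxidation number: +5

+5


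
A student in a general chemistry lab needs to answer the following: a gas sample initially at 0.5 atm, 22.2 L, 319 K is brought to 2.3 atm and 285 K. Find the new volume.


P1V1/T1 = P2V2/T2
V2 = P1V1T2/(T1P2)
= 0.5×22.2×285/(319×2.3)
= 4.312 L

4.312 L


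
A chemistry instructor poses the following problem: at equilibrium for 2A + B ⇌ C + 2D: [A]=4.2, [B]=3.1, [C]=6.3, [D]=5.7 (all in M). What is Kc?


Kc = [C][D]^2/([A]^2[B])
= (6.3^1 × 5.7^2)/(4.2^2 × 3.1^1)
= 204.687/54.684
= 3.743

3.743


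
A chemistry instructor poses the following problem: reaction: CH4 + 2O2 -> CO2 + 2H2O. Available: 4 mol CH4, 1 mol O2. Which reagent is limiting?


Mole ratio available / coefficient:
  CH4: 4/1 = 4.000
  O2: 1/2 = 0.500
Smaller ratio is limiting.

O2


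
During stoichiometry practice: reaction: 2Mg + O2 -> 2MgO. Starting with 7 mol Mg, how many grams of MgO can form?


Mole ratio MgO:Mg = 2:2
n(MgO) = 7 × 2/2 = 7.000 mol
mass = 7.000 × 40.31 = 282.17 g

282.17 g


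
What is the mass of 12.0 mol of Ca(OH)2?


M(Ca(OH)2) = 74.1 g/mol
mass = n × M = 12.0 × 74.1 = 889.20 g

889.20 g


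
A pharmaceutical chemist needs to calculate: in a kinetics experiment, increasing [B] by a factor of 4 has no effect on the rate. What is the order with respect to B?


rate ∝ [B]^n
rate ∝ [B]^0
Order in B: 0

0


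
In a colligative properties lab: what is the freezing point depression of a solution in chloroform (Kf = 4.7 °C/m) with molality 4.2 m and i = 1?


ΔTf = Kf × m × i
= 4.7 × 4.2 × 1
= 19.74 °C

19.74 °C


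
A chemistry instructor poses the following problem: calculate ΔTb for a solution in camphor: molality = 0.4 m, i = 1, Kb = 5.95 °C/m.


ΔTb = Kb × m × i
= 5.95 × 0.4 × 1
= 2.38 °C

2.38 °C


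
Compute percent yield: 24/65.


% yield = actual/theoretical × 100
= 24/65 × 100
= 36.92%

36.92%


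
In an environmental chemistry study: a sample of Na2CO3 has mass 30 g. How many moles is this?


M(Na2CO3) = 105.99 g/mol
n = mass/M = 30/105.99 = 0.283 mol

0.283 mol


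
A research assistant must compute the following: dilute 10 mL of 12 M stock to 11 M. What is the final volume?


C1V1 = C2V2
12 × 10 = 11 × V2
V2 = 120/11 = 10.91 mL

10.91 mL


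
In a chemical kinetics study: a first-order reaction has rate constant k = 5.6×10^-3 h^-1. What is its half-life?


t½ = ln2/k = 0.693147/(5.6×10^-3 h^-1)
= 123.8 h

123.8 h


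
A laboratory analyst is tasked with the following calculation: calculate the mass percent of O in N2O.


M(N2O) = 2×14.01 + 1×16.0 = 44.02 g/mol
Mass of O = 1 × 16.0 = 16.00 g/mol
% O = 16.00/44.02 × 100 = 36.35%

36.35%


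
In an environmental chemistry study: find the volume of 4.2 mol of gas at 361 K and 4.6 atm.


PV = nRT  (R = 0.08206 L·atm/(mol·K))
V = nRT/P = 4.2×0.08206×361/4.6
= 27.048 L

27.048 L


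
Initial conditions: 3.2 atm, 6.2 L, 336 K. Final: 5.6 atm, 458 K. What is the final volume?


P1V1/T1 = P2V2/T2
V2 = P1V1T2/(T1P2)
= 3.2×6.2×458/(336×5.6)
= 4.829 L

4.829 L


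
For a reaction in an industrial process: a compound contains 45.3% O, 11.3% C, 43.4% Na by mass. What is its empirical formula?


Assume 100 g sample. Moles of each element:
  O: 45.3/16.0 = 2.831 mol
  C: 11.3/12.01 = 0.941 mol
  Na: 43.4/22.99 = 1.888 mol
Divide by smallest (0.941):
  O: 2.831/0.941 = 3.01
  C: 0.941/0.941 = 1.0
  Na: 1.888/0.941 = 2.01
Empirical formula: Na2CO3

Na2CO3


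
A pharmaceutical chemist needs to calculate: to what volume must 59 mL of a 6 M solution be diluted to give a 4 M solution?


C1V1 = C2V2
6 × 59 = 4 × V2
V2 = 354/4 = 88.5 mL

88.5 mL


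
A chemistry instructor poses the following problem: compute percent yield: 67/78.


% yield = actual/theoretical × 100
= 67/78 × 100
= 85.9%

85.9%


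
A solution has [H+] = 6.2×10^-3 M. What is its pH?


pH = -log10([H+]) = -log10(6.2×10^-3)
= 3 - log10(6.2)
= 3 - 0.79
= 2.21

2.21


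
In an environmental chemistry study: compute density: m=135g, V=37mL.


ρ = mass/volume
= 135/37
= 3.649 g/mL

3.649 g/mL


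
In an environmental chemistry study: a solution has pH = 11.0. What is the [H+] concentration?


[H+] = 10^(-pH) = 10^(-11.0)
= 1.0×10^-11 M

1.0×10^-11 M


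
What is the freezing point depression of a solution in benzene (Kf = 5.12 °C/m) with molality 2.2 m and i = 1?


ΔTf = Kf × m × i
= 5.12 × 2.2 × 1
= 11.264 °C

11.264 °C


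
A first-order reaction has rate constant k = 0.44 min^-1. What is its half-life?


t½ = ln2/k = 0.693147/(0.44 min^-1)
= 1.575 min

1.575 min


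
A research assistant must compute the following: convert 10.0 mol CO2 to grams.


M(CO2) = 44.01 g/mol
mass = n × M = 10.0 × 44.01 = 440.10 g

440.10 g


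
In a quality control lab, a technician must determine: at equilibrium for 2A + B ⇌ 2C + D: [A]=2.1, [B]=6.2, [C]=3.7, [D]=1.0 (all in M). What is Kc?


Kc = [C]^2[D]/([A]^2[B])
= (3.7^2 × 1.0^1)/(2.1^2 × 6.2^1)
= 13.69/27.342
= 0.5007

0.5007


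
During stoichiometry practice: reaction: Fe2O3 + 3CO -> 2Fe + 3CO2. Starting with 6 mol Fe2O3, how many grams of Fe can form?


Mole ratio Fe:Fe2O3 = 2:1
n(Fe) = 6 × 2/1 = 12.000 mol
mass = 12.000 × 55.85 = 670.2 g

670.2 g


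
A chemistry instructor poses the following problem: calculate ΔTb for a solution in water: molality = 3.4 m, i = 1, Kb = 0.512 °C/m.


ΔTb = Kb × m × i
= 0.512 × 3.4 × 1
= 1.7408 °C

1.7408 °C


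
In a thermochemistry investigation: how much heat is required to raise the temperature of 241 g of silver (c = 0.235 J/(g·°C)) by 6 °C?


q = mcΔT = 241 × 0.235 × 6
= 339.81 J

339.81 J


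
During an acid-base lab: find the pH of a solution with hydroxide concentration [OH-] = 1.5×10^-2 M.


pOH = -log10([OH-]) = -log10(1.5×10^-2)
= 2 - log10(1.5) = 1.82
pH = 14 - pOH = 14 - 1.82 = 12.18

12.18


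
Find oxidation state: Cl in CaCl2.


halide: -1
Oxidation number: -1

-1


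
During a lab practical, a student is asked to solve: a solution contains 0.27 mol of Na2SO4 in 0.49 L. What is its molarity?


M = n/V = 0.27/0.49 = 0.551 mol/L

0.551 M


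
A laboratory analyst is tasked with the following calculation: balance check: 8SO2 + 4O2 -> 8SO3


Equation: 8SO2 + 4O2 -> 8SO3
Check atoms: O: 24=24, S: 8=8
Balanced

Yes, balanced


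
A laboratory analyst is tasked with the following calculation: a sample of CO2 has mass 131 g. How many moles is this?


M(CO2) = 44.01 g/mol
n = mass/M = 131/44.01 = 2.9766 mol

2.9766 mol


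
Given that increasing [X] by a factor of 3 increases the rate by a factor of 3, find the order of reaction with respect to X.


rate ∝ [X]^n
3^n = 3 → n = 1
Order in X: 1

1


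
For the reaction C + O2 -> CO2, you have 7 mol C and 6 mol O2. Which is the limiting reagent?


Mole ratio available / coefficient:
  C: 7/1 = 7.000
  O2: 6/1 = 6.000
Smaller ratio is limiting.

O2


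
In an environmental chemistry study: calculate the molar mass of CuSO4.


M(CuSO4) = 1×63.55 + 1×32.07 + 4×16.0
= 63.55 + 32.07 + 64.0
= 159.62 g/mol

159.62 g/mol


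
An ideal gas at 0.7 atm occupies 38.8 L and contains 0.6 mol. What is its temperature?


PV = nRT  (R = 0.08206 L·atm/(mol·K))
T = PV/(nR) = 0.7×38.8/(0.6×0.08206)
= 27.16/0.049236
= 551.63 K

551.63 K


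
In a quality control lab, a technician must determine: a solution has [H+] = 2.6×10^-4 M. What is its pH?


pH = -log10([H+]) = -log10(2.6×10^-4)
= 4 - log10(2.6)
= 4 - 0.41
= 3.59

3.59


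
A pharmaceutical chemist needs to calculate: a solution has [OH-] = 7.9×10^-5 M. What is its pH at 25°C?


pOH = -log10([OH-]) = -log10(7.9×10^-5)
= 5 - log10(7.9) = 4.1
pH = 14 - pOH = 14 - 4.1 = 9.9

9.9


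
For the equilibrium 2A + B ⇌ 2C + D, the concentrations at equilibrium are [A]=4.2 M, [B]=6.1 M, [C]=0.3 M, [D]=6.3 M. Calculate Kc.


Kc = [C]^2[D]/([A]^2[B])
= (0.3^2 × 6.3^1)/(4.2^2 × 6.1^1)
= 0.567/107.604
= 0.005269

0.005269


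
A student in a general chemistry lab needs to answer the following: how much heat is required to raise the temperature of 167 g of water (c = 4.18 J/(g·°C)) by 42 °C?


q = mcΔT = 167 × 4.18 × 42
= 29318.52 J

29318.52 J


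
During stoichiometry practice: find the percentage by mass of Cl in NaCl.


M(NaCl) = 1×22.99 + 1×35.45 = 58.44 g/mol
Mass of Cl = 1 × 35.45 = 35.45 g/mol
% Cl = 35.45/58.44 × 100 = 60.66%

60.66%


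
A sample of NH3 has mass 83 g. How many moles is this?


M(NH3) = 17.03 g/mol
n = mass/M = 83/17.03 = 4.8738 mol

4.8738 mol


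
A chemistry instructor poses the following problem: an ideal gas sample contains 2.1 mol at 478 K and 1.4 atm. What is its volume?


PV = nRT  (R = 0.08206 L·atm/(mol·K))
V = nRT/P = 2.1×0.08206×478/1.4
= 58.837 L

58.837 L


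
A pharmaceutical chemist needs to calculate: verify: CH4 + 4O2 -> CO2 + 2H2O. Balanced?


Equation: CH4 + 4O2 -> CO2 + 2H2O
Check atoms: C: 1=1, H: 4=4, O: 8≠4
Not balanced

No, not balanced


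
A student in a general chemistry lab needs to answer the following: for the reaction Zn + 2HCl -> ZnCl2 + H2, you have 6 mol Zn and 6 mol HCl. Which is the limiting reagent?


Mole ratio available / coefficient:
  Zn: 6/1 = 6.000
  HCl: 6/2 = 3.000
Smaller ratio is limiting.

HCl


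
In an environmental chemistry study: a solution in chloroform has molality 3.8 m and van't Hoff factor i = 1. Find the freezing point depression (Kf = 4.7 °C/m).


ΔTf = Kf × m × i
= 4.7 × 3.8 × 1
= 17.86 °C

17.86 °C


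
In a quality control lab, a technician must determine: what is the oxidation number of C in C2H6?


2x + 6(+1) = 0, so x = -3
Oxidation number: -3

-3


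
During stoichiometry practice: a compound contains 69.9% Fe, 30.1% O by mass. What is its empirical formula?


Assume 100 g sample. Moles of each element:
  Fe: 69.9/55.85 = 1.252 mol
  O: 30.1/16.0 = 1.881 mol
Divide by smallest (1.252):
  Fe: 1.252/1.252 = 1.0
  O: 1.881/1.252 = 1.5
Multiply all ratios by 2 to obtain whole numbers.
Empirical formula: Fe2O3

Fe2O3


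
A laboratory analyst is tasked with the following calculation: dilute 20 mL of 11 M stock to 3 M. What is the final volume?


C1V1 = C2V2
11 × 20 = 3 × V2
V2 = 220/3 = 73.33 mL

73.33 mL


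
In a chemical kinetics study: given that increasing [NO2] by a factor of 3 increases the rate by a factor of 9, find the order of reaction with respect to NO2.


rate ∝ [NO2]^n
3^n = 9 → n = 2
Order in NO2: 2

2


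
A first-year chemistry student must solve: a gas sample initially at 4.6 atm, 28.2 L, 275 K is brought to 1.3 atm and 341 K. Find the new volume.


P1V1/T1 = P2V2/T2
V2 = P1V1T2/(T1P2)
= 4.6×28.2×341/(275×1.3)
= 123.733 L

123.733 L


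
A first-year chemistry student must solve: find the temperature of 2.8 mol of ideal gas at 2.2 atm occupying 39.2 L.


PV = nRT  (R = 0.08206 L·atm/(mol·K))
T = PV/(nR) = 2.2×39.2/(2.8×0.08206)
= 86.24/0.229768
= 375.34 K

375.34 K


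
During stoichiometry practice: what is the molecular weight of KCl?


M(KCl) = 1×39.1 + 1×35.45
= 39.1 + 35.45
= 74.55 g/mol

74.55 g/mol


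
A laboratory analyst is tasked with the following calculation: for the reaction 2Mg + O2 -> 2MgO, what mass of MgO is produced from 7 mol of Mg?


Mole ratio MgO:Mg = 2:2
n(MgO) = 7 × 2/2 = 7.000 mol
mass = 7.000 × 40.31 = 282.17 g

282.17 g


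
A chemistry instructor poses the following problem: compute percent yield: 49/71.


% yield = actual/theoretical × 100
= 49/71 × 100
= 69.01%

69.01%


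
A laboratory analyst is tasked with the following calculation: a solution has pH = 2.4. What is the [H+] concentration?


[H+] = 10^(-pH) = 10^(-2.4)
= 3.98×10^-3 M

3.98×10^-3 M


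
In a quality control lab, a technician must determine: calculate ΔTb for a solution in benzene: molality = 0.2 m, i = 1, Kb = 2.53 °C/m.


ΔTb = Kb × m × i
= 2.53 × 0.2 × 1
= 0.506 °C

0.506 °C


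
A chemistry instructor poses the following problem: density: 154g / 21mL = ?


ρ = mass/volume
= 154/21
= 7.333 g/mL

7.333 g/mL


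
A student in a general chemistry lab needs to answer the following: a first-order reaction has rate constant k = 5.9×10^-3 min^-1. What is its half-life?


t½ = ln2/k = 0.693147/(5.9×10^-3 min^-1)
= 117.5 min

117.5 min


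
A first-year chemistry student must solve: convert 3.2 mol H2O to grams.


M(H2O) = 18.02 g/mol
mass = n × M = 3.2 × 18.02 = 57.66 g

57.66 g


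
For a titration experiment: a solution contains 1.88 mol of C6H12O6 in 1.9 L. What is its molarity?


M = n/V = 1.88/1.9 = 0.989 mol/L

0.989 M


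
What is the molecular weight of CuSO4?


M(CuSO4) = 1×63.55 + 1×32.07 + 4×16.0
= 63.55 + 32.07 + 64.0
= 159.62 g/mol

159.62 g/mol


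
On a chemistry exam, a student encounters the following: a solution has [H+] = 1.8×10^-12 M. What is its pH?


pH = -log10([H+]) = -log10(1.8×10^-12)
= 12 - log10(1.8)
= 12 - 0.26
= 11.74

11.74


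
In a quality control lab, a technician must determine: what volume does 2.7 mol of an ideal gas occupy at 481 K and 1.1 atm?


PV = nRT  (R = 0.08206 L·atm/(mol·K))
V = nRT/P = 2.7×0.08206×481/1.1
= 96.883 L

96.883 L


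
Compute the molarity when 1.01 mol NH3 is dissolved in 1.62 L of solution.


M = n/V = 1.01/1.62 = 0.623 mol/L

0.623 M


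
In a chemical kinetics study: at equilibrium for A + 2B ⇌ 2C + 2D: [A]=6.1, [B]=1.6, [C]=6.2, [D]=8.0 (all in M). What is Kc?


Kc = [C]^2[D]^2/([A][B]^2)
= (6.2^2 × 8.0^2)/(6.1^1 × 1.6^2)
= 2460.16/15.616
= 157.5

157.5


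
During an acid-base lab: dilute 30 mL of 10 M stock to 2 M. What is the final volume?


C1V1 = C2V2
10 × 30 = 2 × V2
V2 = 300/2 = 150.0 mL

150.0 mL


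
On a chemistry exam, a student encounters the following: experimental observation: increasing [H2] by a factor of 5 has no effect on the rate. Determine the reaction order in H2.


rate ∝ [H2]^n
rate ∝ [H2]^0
Order in H2: 0

0


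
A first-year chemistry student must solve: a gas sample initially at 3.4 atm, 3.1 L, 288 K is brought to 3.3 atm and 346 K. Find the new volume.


P1V1/T1 = P2V2/T2
V2 = P1V1T2/(T1P2)
= 3.4×3.1×346/(288×3.3)
= 3.837 L

3.837 L


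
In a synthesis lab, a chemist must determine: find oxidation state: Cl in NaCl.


halide: -1
Oxidation number: -1

-1
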